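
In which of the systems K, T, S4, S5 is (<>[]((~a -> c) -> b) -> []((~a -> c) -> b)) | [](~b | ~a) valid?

S5

S4-tableau for the negation ~((<>[]((~a -> c) -> b) -> []((~a -> c) -> b)) | [](~b | ~a)):
1. ~((<>[]((~a -> c) -> b) -> []((~a -> c) -> b)) | [](~b | ~a)), u
2. ~(<>[]((~a -> c) -> b) -> []((~a -> c) -> b)), u
3. ~[](~b | ~a), u
4. <>[]((~a -> c) -> b), u
5. ~[]((~a -> c) -> b), u
6. ~(~b | ~a), v
7. b, v
8. a, v
9. []((~a -> c) -> b), w
10. (~a -> c) -> b, w
11. b, w
12. ~((~a -> c) -> b), x
13. ~a -> c, x
14. ~b, x
15. c, x
Accessibility: uRu, uRv, uRw, uRx, vRv, wRw, xRx
Complete open branch: countermodel on an S4-frame, so not valid in S4, nor in K, T (the same frame is also a K-frame and a T-frame).
S5-tableau for the negation ~((<>[]((~a -> c) -> b) -> []((~a -> c) -> b)) | [](~b | ~a)):
1. ~((<>[]((~a -> c) -> b) -> []((~a -> c) -> b)) | [](~b | ~a)), u
2. ~(<>[]((~a -> c) -> b) -> []((~a -> c) -> b)), u
3. ~[](~b | ~a), u
4. <>[]((~a -> c) -> b), u
5. ~[]((~a -> c) -> b), u
6. ~(~b | ~a), v
7. b, v
8. a, v
9. []((~a -> c) -> b), w
10. (~a -> c) -> b, u
11. (~a -> c) -> b, v
12. (~a -> c) -> b, w
13. ~(~a -> c), u
14. ~a, u
15. ~c, u
16. ~(~a -> c), w
17. ~a, w
18. ~c, w
19. ~((~a -> c) -> b), x
20. ~a -> c, x
21. ~b, x
22. (~a -> c) -> b, x
23. c, x
24. ~(~a -> c), x
25. ~a, x
26. ~c, x
Accessibility: uRu, uRv, uRw, uRx, vRu, vRv, vRw, vRx, wRu, wRv, wRw, wRx, xRu, xRv, xRw, xRx
Branch closes: c and ~c both at x.
Every branch closes (one shown): valid in S5.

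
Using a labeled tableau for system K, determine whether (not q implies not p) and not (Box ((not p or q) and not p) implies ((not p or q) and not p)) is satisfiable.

Yes, satisfiable

1. (not q implies not p) and not (Box ((not p or q) and not p) implies ((not p or q) and not p)), w0
2. not q implies not p, w0   [and-rule on 1]
3. not (Box ((not p or q) and not p) implies ((not p or q) and not p)), w0   [and-rule on 1]
4. Box ((not p or q) and not p), w0   [neg-implies-rule on 3]
5. not ((not p or q) and not p), w0   [neg-implies-rule on 3]
6. q, w0   [implies-rule on 2 (branches; this branch)]
7. p, w0   [neg-and-rule on 5 (branches; this branch)]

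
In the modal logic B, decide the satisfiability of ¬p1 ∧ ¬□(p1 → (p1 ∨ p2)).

Unsatisfiable

1. ¬p1 ∧ ¬□(p1 → (p1 ∨ p2)), u
2. ¬p1, u
3. ¬□(p1 → (p1 ∨ p2)), u
4. ¬(p1 → (p1 ∨ p2)), v
5. p1, v
6. ¬(p1 ∨ p2), v
7. ¬p1, v
8. ¬p2, v
Accessibility: uRu, uRv, vRu, vRv
Branch closes: p1 and ¬p1 both at v.
(One branch shown.) All branches close.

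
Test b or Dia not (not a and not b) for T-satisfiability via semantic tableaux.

Yes, satisfiable

1. b or Dia not (not a and not b), w0
2. Dia not (not a and not b), w0
3. not (not a and not b), w1
4. b, w1
Accessibility: w0Rw0, w0Rw1, w1Rw1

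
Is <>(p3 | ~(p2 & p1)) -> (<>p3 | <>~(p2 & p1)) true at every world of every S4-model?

Tableau for the negation ~(<>(p3 | ~(p2 & p1)) -> (<>p3 | <>~(p2 & p1))):
1. ~(<>(p3 | ~(p2 & p1)) -> (<>p3 | <>~(p2 & p1))), 0
2. <>(p3 | ~(p2 & p1)), 0
3. ~(<>p3 | <>~(p2 & p1)), 0
4. ~<>p3, 0
5. ~<>~(p2 & p1), 0
6. ~p3, 0
7. p2 & p1, 0
8. p2, 0
9. p1, 0
10. p3 | ~(p2 & p1), 1
11. ~p3, 1
12. p2 & p1, 1
13. p2, 1
14. p1, 1
15. ~(p2 & p1), 1
16. ~p1, 1
Accessibility: 0R0, 0R1, 1R1
Branch closes: p1 and ~p1 both at 1.
All branches of the negation close; one closing branch shown above.

Valid in S4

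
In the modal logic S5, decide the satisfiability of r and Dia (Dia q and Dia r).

1. r and Dia (Dia q and Dia r), w0
2. r, w0
3. Dia (Dia q and Dia r), w0
4. Dia q and Dia r, w1
5. Dia q, w1
6. Dia r, w1
7. q, w2
8. r, w3
Accessibility: w0Rw0, w0Rw1, w0Rw2, w0Rw3, w1Rw0, w1Rw1, w1Rw2, w1Rw3, w2Rw0, w2Rw1, w2Rw2, w2Rw3, w3Rw0, w3Rw1, w3Rw2, w3Rw3

Satisfiable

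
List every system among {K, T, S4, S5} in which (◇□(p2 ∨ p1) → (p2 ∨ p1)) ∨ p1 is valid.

S5

S4-tableau for the negation ¬((◇□(p2 ∨ p1) → (p2 ∨ p1)) ∨ p1):
1. ¬((◇□(p2 ∨ p1) → (p2 ∨ p1)) ∨ p1), w0
2. ¬(◇□(p2 ∨ p1) → (p2 ∨ p1)), w0
3. ¬p1, w0
4. ◇□(p2 ∨ p1), w0
5. ¬(p2 ∨ p1), w0
6. ¬p2, w0
7. □(p2 ∨ p1), w1
8. p2 ∨ p1, w1
9. p1, w1
Accessibility: w0Rw0, w0Rw1, w1Rw1
Complete open branch: countermodel on an S4-frame, so not valid in S4, nor in K, T (the same frame is also a K-frame and a T-frame).
S5-tableau for the negation ¬((◇□(p2 ∨ p1) → (p2 ∨ p1)) ∨ p1):
1. ¬((◇□(p2 ∨ p1) → (p2 ∨ p1)) ∨ p1), w0
2. ¬(◇□(p2 ∨ p1) → (p2 ∨ p1)), w0
3. ¬p1, w0
4. ◇□(p2 ∨ p1), w0
5. ¬(p2 ∨ p1), w0
6. ¬p2, w0
7. □(p2 ∨ p1), w1
8. p2 ∨ p1, w0
9. p2 ∨ p1, w1
10. p1, w0
Accessibility: w0Rw0, w0Rw1, w1Rw0, w1Rw1
Branch closes: p1 and ¬p1 both at w0.
Every branch closes (one shown): valid in S5.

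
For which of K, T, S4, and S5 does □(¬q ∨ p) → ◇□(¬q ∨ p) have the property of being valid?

T, S4, S5

T-tableau for the negation ¬(□(¬q ∨ p) → ◇□(¬q ∨ p)):
1. ¬(□(¬q ∨ p) → ◇□(¬q ∨ p)), w0
2. □(¬q ∨ p), w0
3. ¬◇□(¬q ∨ p), w0
4. ¬q ∨ p, w0
5. ¬□(¬q ∨ p), w0
6. p, w0
7. ¬(¬q ∨ p), w1
8. q, w1
9. ¬p, w1
10. ¬q ∨ p, w1
11. ¬□(¬q ∨ p), w1
12. p, w1
Accessibility: w0Rw0, w0Rw1, w1Rw1
Branch closes: p and ¬p both at w1.
Every branch closes (one shown): valid in T, hence also in S4, S5 (every theorem of T is a theorem of S4 and S5).
K-tableau for the negation ¬(□(¬q ∨ p) → ◇□(¬q ∨ p)):
1. ¬(□(¬q ∨ p) → ◇□(¬q ∨ p)), w0
2. □(¬q ∨ p), w0
3. ¬◇□(¬q ∨ p), w0
Complete open branch: countermodel on a K-frame, so not valid in K.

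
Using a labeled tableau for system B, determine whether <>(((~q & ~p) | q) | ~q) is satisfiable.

1. <>(((~q & ~p) | q) | ~q), u
2. ((~q & ~p) | q) | ~q, v
3. ~q, v
Accessibility: uRu, uRv, vRu, vRv

Yes, satisfiable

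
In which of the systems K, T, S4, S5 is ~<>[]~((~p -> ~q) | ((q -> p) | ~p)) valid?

K-tableau for the negation <>[]~((~p -> ~q) | ((q -> p) | ~p)):
1. <>[]~((~p -> ~q) | ((q -> p) | ~p)), u
2. []~((~p -> ~q) | ((q -> p) | ~p)), v
Accessibility: uRv
Complete open branch: countermodel on a K-frame, so not valid in K.
T-tableau for the negation <>[]~((~p -> ~q) | ((q -> p) | ~p)):
1. <>[]~((~p -> ~q) | ((q -> p) | ~p)), u
2. []~((~p -> ~q) | ((q -> p) | ~p)), v
3. ~((~p -> ~q) | ((q -> p) | ~p)), v
4. ~(~p -> ~q), v
5. ~((q -> p) | ~p), v
6. ~p, v
7. q, v
8. ~(q -> p), v
9. p, v
Accessibility: uRu, uRv, vRv
Branch closes: p and ~p both at v.
Every branch closes (one shown): valid in T, hence also in S4, S5 (every theorem of T is a theorem of S4 and S5).

T, S4, S5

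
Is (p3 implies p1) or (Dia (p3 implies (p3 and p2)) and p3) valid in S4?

Tableau for the negation not ((p3 implies p1) or (Dia (p3 implies (p3 and p2)) and p3)):
1. not ((p3 implies p1) or (Dia (p3 implies (p3 and p2)) and p3)), w0
2. not (p3 implies p1), w0
3. not (Dia (p3 implies (p3 and p2)) and p3), w0
4. p3, w0
5. not p1, w0
6. not Dia (p3 implies (p3 and p2)), w0
7. not (p3 implies (p3 and p2)), w0
8. not (p3 and p2), w0
9. not p2, w0
Accessibility: w0Rw0
The negation has an open branch (countermodel exists).

No, not valid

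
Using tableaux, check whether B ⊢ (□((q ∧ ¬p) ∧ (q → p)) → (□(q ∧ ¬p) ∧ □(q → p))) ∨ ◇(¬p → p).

Valid in B

Tableau for the negation ¬((□((q ∧ ¬p) ∧ (q → p)) → (□(q ∧ ¬p) ∧ □(q → p))) ∨ ◇(¬p → p)):
1. ¬((□((q ∧ ¬p) ∧ (q → p)) → (□(q ∧ ¬p) ∧ □(q → p))) ∨ ◇(¬p → p)), 0
2. ¬(□((q ∧ ¬p) ∧ (q → p)) → (□(q ∧ ¬p) ∧ □(q → p))), 0   [¬∨-rule on 1]
3. ¬◇(¬p → p), 0   [¬∨-rule on 1]
4. □((q ∧ ¬p) ∧ (q → p)), 0   [¬→-rule on 2]
5. ¬(□(q ∧ ¬p) ∧ □(q → p)), 0   [¬→-rule on 2]
6. ¬(¬p → p), 0   [¬◇-rule on 3 via 0R0]
7. ¬p, 0   [¬→-rule on 6]
8. (q ∧ ¬p) ∧ (q → p), 0   [□-rule on 4 via 0R0]
9. q ∧ ¬p, 0   [∧-rule on 8]
10. q → p, 0   [∧-rule on 8]
11. q, 0   [∧-rule on 9]
12. ¬□(q → p), 0   [¬∧-rule on 5 (branches; this branch)]
13. p, 0   [→-rule on 10 (branches; this branch)]
Accessibility: 0R0
Branch closes: p and ¬p both at 0.
All branches of the negation close; one closing branch shown above.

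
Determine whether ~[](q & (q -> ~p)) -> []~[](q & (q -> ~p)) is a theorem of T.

No, not valid

Tableau for the negation ~(~[](q & (q -> ~p)) -> []~[](q & (q -> ~p))):
1. ~(~[](q & (q -> ~p)) -> []~[](q & (q -> ~p))), u
2. ~[](q & (q -> ~p)), u
3. ~[]~[](q & (q -> ~p)), u
4. ~(q & (q -> ~p)), v
5. ~(q -> ~p), v
6. q, v
7. p, v
8. [](q & (q -> ~p)), w
9. q & (q -> ~p), w
10. q, w
11. q -> ~p, w
12. ~p, w
Accessibility: uRu, uRv, uRw, vRv, wRw
The negation has an open branch (countermodel exists).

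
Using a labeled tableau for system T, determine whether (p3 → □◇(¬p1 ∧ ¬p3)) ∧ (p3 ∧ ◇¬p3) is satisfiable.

1. (p3 → □◇(¬p1 ∧ ¬p3)) ∧ (p3 ∧ ◇¬p3), w0
2. p3 → □◇(¬p1 ∧ ¬p3), w0   [∧-rule on 1]
3. p3 ∧ ◇¬p3, w0   [∧-rule on 1]
4. p3, w0   [∧-rule on 3]
5. ◇¬p3, w0   [∧-rule on 3]
6. □◇(¬p1 ∧ ¬p3), w0   [→-rule on 2 (branches; this branch)]
7. ◇(¬p1 ∧ ¬p3), w0   [□-rule on 6 via w0Rw0]
8. ¬p3, w1   [◇-rule on 5: fresh world w1, w0Rw1]
9. ◇(¬p1 ∧ ¬p3), w1   [□-rule on 6 via w0Rw1]
10. ¬p1 ∧ ¬p3, w2   [◇-rule on 7: fresh world w2, w0Rw2]
11. ¬p1, w2   [∧-rule on 10]
12. ¬p3, w2   [∧-rule on 10]
13. ◇(¬p1 ∧ ¬p3), w2   [□-rule on 6 via w0Rw2]
14. ¬p1 ∧ ¬p3, w3   [◇-rule on 9: fresh world w3, w1Rw3]
15. ¬p1, w3   [∧-rule on 14]
16. ¬p3, w3   [∧-rule on 14]
17. ¬p1 ∧ ¬p3, w4   [◇-rule on 13: fresh world w4, w2Rw4]
18. ¬p1, w4   [∧-rule on 17]
19. ¬p3, w4   [∧-rule on 17]
Accessibility: w0Rw0, w0Rw1, w0Rw2, w1Rw1, w1Rw3, w2Rw2, w2Rw4, w3Rw3, w4Rw4

Yes, satisfiable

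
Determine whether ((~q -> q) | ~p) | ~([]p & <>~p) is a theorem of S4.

Valid in S4

Tableau for the negation ~(((~q -> q) | ~p) | ~([]p & <>~p)):
1. ~(((~q -> q) | ~p) | ~([]p & <>~p)), w0
2. ~((~q -> q) | ~p), w0
3. []p & <>~p, w0
4. ~(~q -> q), w0
5. p, w0
6. []p, w0
7. <>~p, w0
8. ~q, w0
9. ~p, w1
10. p, w1
Accessibility: w0Rw0, w0Rw1, w1Rw1
Branch closes: p and ~p both at w1.
All branches of the negation close; one closing branch shown above.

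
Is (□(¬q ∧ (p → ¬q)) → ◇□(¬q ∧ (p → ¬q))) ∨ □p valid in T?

Tableau for the negation ¬((□(¬q ∧ (p → ¬q)) → ◇□(¬q ∧ (p → ¬q))) ∨ □p):
1. ¬((□(¬q ∧ (p → ¬q)) → ◇□(¬q ∧ (p → ¬q))) ∨ □p), w0
2. ¬(□(¬q ∧ (p → ¬q)) → ◇□(¬q ∧ (p → ¬q))), w0
3. ¬□p, w0
4. □(¬q ∧ (p → ¬q)), w0
5. ¬◇□(¬q ∧ (p → ¬q)), w0
6. ¬q ∧ (p → ¬q), w0
7. ¬q, w0
8. p → ¬q, w0
9. ¬□(¬q ∧ (p → ¬q)), w0
10. ¬p, w1
11. ¬q ∧ (p → ¬q), w1
12. ¬q, w1
13. p → ¬q, w1
14. ¬□(¬q ∧ (p → ¬q)), w1
15. ¬(¬q ∧ (p → ¬q)), w2
16. ¬q ∧ (p → ¬q), w2
17. ¬q, w2
18. p → ¬q, w2
19. ¬□(¬q ∧ (p → ¬q)), w2
20. ¬(p → ¬q), w2
21. p, w2
22. q, w2
Accessibility: w0Rw0, w0Rw1, w0Rw2, w1Rw1, w2Rw2
Branch closes: q and ¬q both at w2.
Every branch of the negation's tableau closes; the branch above is one of them.

Valid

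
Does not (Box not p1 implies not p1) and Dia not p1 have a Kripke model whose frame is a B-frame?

Unsatisfiable (every branch closes)

1. not (Box not p1 implies not p1) and Dia not p1, 0
2. not (Box not p1 implies not p1), 0
3. Dia not p1, 0
4. Box not p1, 0
5. p1, 0
6. not p1, 0
Accessibility: 0R0
Branch closes: p1 and not p1 both at 0.
(One branch shown.) All branches close.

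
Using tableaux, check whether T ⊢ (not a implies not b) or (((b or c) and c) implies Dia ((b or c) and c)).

Tableau for the negation not ((not a implies not b) or (((b or c) and c) implies Dia ((b or c) and c))):
1. not ((not a implies not b) or (((b or c) and c) implies Dia ((b or c) and c))), u
2. not (not a implies not b), u
3. not (((b or c) and c) implies Dia ((b or c) and c)), u
4. not a, u
5. b, u
6. (b or c) and c, u
7. not Dia ((b or c) and c), u
8. b or c, u
9. c, u
10. not ((b or c) and c), u
11. not (b or c), u
12. not b, u
13. not c, u
Accessibility: uRu
Branch closes: b and not b both at u.
Every branch of the negation's tableau closes; the branch above is one of them.

Yes, valid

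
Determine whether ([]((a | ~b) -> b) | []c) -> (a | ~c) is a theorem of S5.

Tableau for the negation ~(([]((a | ~b) -> b) | []c) -> (a | ~c)):
1. ~(([]((a | ~b) -> b) | []c) -> (a | ~c)), u
2. []((a | ~b) -> b) | []c, u   [~->-rule on 1]
3. ~(a | ~c), u   [~->-rule on 1]
4. ~a, u   [~|-rule on 3]
5. c, u   [~|-rule on 3]
6. []c, u   [|-rule on 2 (branches; this branch)]
Accessibility: uRu
The negation has an open branch (countermodel exists).

No, not valid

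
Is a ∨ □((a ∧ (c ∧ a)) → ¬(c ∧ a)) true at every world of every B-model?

Tableau for the negation ¬(a ∨ □((a ∧ (c ∧ a)) → ¬(c ∧ a))):
1. ¬(a ∨ □((a ∧ (c ∧ a)) → ¬(c ∧ a))), w0
2. ¬a, w0
3. ¬□((a ∧ (c ∧ a)) → ¬(c ∧ a)), w0
4. ¬((a ∧ (c ∧ a)) → ¬(c ∧ a)), w1
5. a ∧ (c ∧ a), w1
6. c ∧ a, w1
7. a, w1
8. c, w1
Accessibility: w0Rw0, w0Rw1, w1Rw0, w1Rw1
The negation has an open branch (countermodel exists).

No, not valid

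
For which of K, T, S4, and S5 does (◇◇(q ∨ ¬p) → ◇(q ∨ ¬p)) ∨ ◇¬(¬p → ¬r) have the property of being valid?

T-tableau for the negation ¬((◇◇(q ∨ ¬p) → ◇(q ∨ ¬p)) ∨ ◇¬(¬p → ¬r)):
1. ¬((◇◇(q ∨ ¬p) → ◇(q ∨ ¬p)) ∨ ◇¬(¬p → ¬r)), 0
2. ¬(◇◇(q ∨ ¬p) → ◇(q ∨ ¬p)), 0
3. ¬◇¬(¬p → ¬r), 0
4. ◇◇(q ∨ ¬p), 0
5. ¬◇(q ∨ ¬p), 0
6. ¬p → ¬r, 0
7. ¬(q ∨ ¬p), 0
8. ¬q, 0
9. p, 0
10. ¬r, 0
11. ◇(q ∨ ¬p), 1
12. ¬p → ¬r, 1
13. ¬(q ∨ ¬p), 1
14. ¬q, 1
15. p, 1
16. ¬r, 1
17. q ∨ ¬p, 2
18. ¬p, 2
Accessibility: 0R0, 0R1, 1R1, 1R2, 2R2
Complete open branch: countermodel on a T-frame, so not valid in T, nor in K (the same frame is also a K-frame).
S4-tableau for the negation ¬((◇◇(q ∨ ¬p) → ◇(q ∨ ¬p)) ∨ ◇¬(¬p → ¬r)):
1. ¬((◇◇(q ∨ ¬p) → ◇(q ∨ ¬p)) ∨ ◇¬(¬p → ¬r)), 0
2. ¬(◇◇(q ∨ ¬p) → ◇(q ∨ ¬p)), 0
3. ¬◇¬(¬p → ¬r), 0
4. ◇◇(q ∨ ¬p), 0
5. ¬◇(q ∨ ¬p), 0
6. ¬p → ¬r, 0
7. ¬(q ∨ ¬p), 0
8. ¬q, 0
9. p, 0
10. ¬r, 0
11. ◇(q ∨ ¬p), 1
12. ¬p → ¬r, 1
13. ¬(q ∨ ¬p), 1
14. ¬q, 1
15. p, 1
16. ¬r, 1
17. q ∨ ¬p, 2
18. ¬p → ¬r, 2
19. ¬(q ∨ ¬p), 2
20. ¬q, 2
21. p, 2
22. ¬p, 2
Accessibility: 0R0, 0R1, 0R2, 1R1, 1R2, 2R2
Branch closes: p and ¬p both at 2.
Every branch closes (one shown): valid in S4, hence also in S5 (every theorem of S4 is a theorem of S5).

S4, S5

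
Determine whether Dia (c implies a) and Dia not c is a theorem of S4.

Not valid

Tableau for the negation not (Dia (c implies a) and Dia not c):
1. not (Dia (c implies a) and Dia not c), 0
2. not Dia not c, 0
3. c, 0
Accessibility: 0R0
The negation has an open branch (countermodel exists).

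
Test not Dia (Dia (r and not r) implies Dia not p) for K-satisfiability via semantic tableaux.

Satisfiable

1. not Dia (Dia (r and not r) implies Dia not p), u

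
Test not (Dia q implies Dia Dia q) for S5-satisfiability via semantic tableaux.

Unsatisfiable

1. not (Dia q implies Dia Dia q), 0
2. Dia q, 0
3. not Dia Dia q, 0
4. not Dia q, 0
5. not q, 0
6. q, 1
7. not Dia q, 1
8. not q, 1
Accessibility: 0R0, 0R1, 1R0, 1R1
Branch closes: q and not q both at 1.
(One branch shown.) All branches close.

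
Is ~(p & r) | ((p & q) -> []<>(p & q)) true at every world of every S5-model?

Tableau for the negation ~(~(p & r) | ((p & q) -> []<>(p & q))):
1. ~(~(p & r) | ((p & q) -> []<>(p & q))), u
2. p & r, u
3. ~((p & q) -> []<>(p & q)), u
4. p, u
5. r, u
6. p & q, u
7. ~[]<>(p & q), u
8. q, u
9. ~<>(p & q), v
10. ~(p & q), u
11. ~(p & q), v
12. ~q, u
Accessibility: uRu, uRv, vRu, vRv
Branch closes: q and ~q both at u.
Every branch of the negation's tableau closes; the branch above is one of them.

Valid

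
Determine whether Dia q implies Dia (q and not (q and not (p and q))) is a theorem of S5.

Not valid

Tableau for the negation not (Dia q implies Dia (q and not (q and not (p and q)))):
1. not (Dia q implies Dia (q and not (q and not (p and q)))), u
2. Dia q, u
3. not Dia (q and not (q and not (p and q))), u
4. not (q and not (q and not (p and q))), u
5. q and not (p and q), u
6. q, u
7. not (p and q), u
8. not p, u
9. q, v
10. not (q and not (q and not (p and q))), v
11. q and not (p and q), v
12. not (p and q), v
13. not p, v
Accessibility: uRu, uRv, vRu, vRv
The negation has an open branch (countermodel exists).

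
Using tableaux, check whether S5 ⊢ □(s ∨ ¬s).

Tableau for the negation ¬□(s ∨ ¬s):
1. ¬□(s ∨ ¬s), 0
2. ¬(s ∨ ¬s), 1
3. ¬s, 1
4. s, 1
Accessibility: 0R0, 0R1, 1R0, 1R1
Branch closes: s and ¬s both at 1.
All branches of the negation close; one closing branch shown above.

Yes, valid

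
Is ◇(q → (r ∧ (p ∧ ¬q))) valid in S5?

Not valid

Tableau for the negation ¬◇(q → (r ∧ (p ∧ ¬q))):
1. ¬◇(q → (r ∧ (p ∧ ¬q))), w0
2. ¬(q → (r ∧ (p ∧ ¬q))), w0
3. q, w0
4. ¬(r ∧ (p ∧ ¬q)), w0
5. ¬(p ∧ ¬q), w0
Accessibility: w0Rw0
The negation has an open branch (countermodel exists).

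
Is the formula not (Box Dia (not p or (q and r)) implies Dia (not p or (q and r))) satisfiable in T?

No, unsatisfiable

1. not (Box Dia (not p or (q and r)) implies Dia (not p or (q and r))), w0
2. Box Dia (not p or (q and r)), w0   [neg-implies-rule on 1]
3. not Dia (not p or (q and r)), w0   [neg-implies-rule on 1]
4. Dia (not p or (q and r)), w0   [Box-rule on 2 via w0Rw0]
5. not (not p or (q and r)), w0   [neg-Dia-rule on 3 via w0Rw0]
6. p, w0   [neg-or-rule on 5]
7. not (q and r), w0   [neg-or-rule on 5]
8. not r, w0   [neg-and-rule on 7 (branches; this branch)]
9. not p or (q and r), w1   [Dia-rule on 4: fresh world w1, w0Rw1]
10. Dia (not p or (q and r)), w1   [Box-rule on 2 via w0Rw1]
11. not (not p or (q and r)), w1   [neg-Dia-rule on 3 via w0Rw1]
12. p, w1   [neg-or-rule on 11]
13. not (q and r), w1   [neg-or-rule on 11]
14. q and r, w1   [or-rule on 9 (branches; this branch)]
15. q, w1   [and-rule on 14]
16. r, w1   [and-rule on 14]
17. not r, w1   [neg-and-rule on 13 (branches; this branch)]
Accessibility: w0Rw0, w0Rw1, w1Rw1
Branch closes: r and not r both at w1.
All branches of the tableau close; one closing branch shown above.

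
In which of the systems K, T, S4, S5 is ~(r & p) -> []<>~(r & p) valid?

S5

S5-tableau for the negation ~(~(r & p) -> []<>~(r & p)):
1. ~(~(r & p) -> []<>~(r & p)), 0
2. ~(r & p), 0   [~->-rule on 1]
3. ~[]<>~(r & p), 0   [~->-rule on 1]
4. ~p, 0   [~&-rule on 2 (branches; this branch)]
5. ~<>~(r & p), 1   [~[]-rule on 3: fresh world 1, 0R1]
6. r & p, 0   [~<>-rule on 5 via 1R0]
7. r, 0   [&-rule on 6]
8. p, 0   [&-rule on 6]
Accessibility: 0R0, 0R1, 1R0, 1R1
Branch closes: p and ~p both at 0.
Every branch closes (one shown): valid in S5.
S4-tableau for the negation ~(~(r & p) -> []<>~(r & p)):
1. ~(~(r & p) -> []<>~(r & p)), 0
2. ~(r & p), 0   [~->-rule on 1]
3. ~[]<>~(r & p), 0   [~->-rule on 1]
4. ~p, 0   [~&-rule on 2 (branches; this branch)]
5. ~<>~(r & p), 1   [~[]-rule on 3: fresh world 1, 0R1]
6. r & p, 1   [~<>-rule on 5 via 1R1]
7. r, 1   [&-rule on 6]
8. p, 1   [&-rule on 6]
Accessibility: 0R0, 0R1, 1R1
Complete open branch: countermodel on an S4-frame, so not valid in S4, nor in K, T (the same frame is also a K-frame and a T-frame).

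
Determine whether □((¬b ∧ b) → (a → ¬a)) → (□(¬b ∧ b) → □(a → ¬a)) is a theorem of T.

Tableau for the negation ¬(□((¬b ∧ b) → (a → ¬a)) → (□(¬b ∧ b) → □(a → ¬a))):
1. ¬(□((¬b ∧ b) → (a → ¬a)) → (□(¬b ∧ b) → □(a → ¬a))), 0
2. □((¬b ∧ b) → (a → ¬a)), 0
3. ¬(□(¬b ∧ b) → □(a → ¬a)), 0
4. □(¬b ∧ b), 0
5. ¬□(a → ¬a), 0
6. (¬b ∧ b) → (a → ¬a), 0
7. ¬b ∧ b, 0
8. ¬b, 0
9. b, 0
Accessibility: 0R0
Branch closes: b and ¬b both at 0.
All branches of the negation close; one closing branch shown above.

Valid in T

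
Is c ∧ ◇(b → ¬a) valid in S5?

Tableau for the negation ¬(c ∧ ◇(b → ¬a)):
1. ¬(c ∧ ◇(b → ¬a)), u
2. ¬◇(b → ¬a), u   [¬∧-rule on 1 (branches; this branch)]
3. ¬(b → ¬a), u   [¬◇-rule on 2 via uRu]
4. b, u   [¬→-rule on 3]
5. a, u   [¬→-rule on 3]
Accessibility: uRu
The negation has an open branch (countermodel exists).

Not valid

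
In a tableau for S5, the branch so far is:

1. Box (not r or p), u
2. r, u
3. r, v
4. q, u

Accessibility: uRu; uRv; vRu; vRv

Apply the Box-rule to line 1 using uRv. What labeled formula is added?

not r or p, v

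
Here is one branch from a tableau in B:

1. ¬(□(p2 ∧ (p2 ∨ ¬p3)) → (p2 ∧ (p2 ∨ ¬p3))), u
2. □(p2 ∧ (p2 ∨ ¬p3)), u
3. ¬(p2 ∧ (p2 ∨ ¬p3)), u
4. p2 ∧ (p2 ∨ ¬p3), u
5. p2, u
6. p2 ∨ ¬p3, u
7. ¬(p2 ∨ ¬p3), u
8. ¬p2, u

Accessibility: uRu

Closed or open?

Closed

Both p2 and ¬p2 appear at u.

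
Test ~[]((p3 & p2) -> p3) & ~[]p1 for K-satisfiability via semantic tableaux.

Unsatisfiable (every branch closes)

1. ~[]((p3 & p2) -> p3) & ~[]p1, u
2. ~[]((p3 & p2) -> p3), u
3. ~[]p1, u
4. ~((p3 & p2) -> p3), v
5. p3 & p2, v
6. ~p3, v
7. p3, v
8. p2, v
Accessibility: uRv
Branch closes: p3 and ~p3 both at v.
All branches of the tableau close; one closing branch shown above.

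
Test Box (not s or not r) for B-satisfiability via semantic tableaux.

1. Box (not s or not r), 0
2. not s or not r, 0
3. not r, 0
Accessibility: 0R0

Satisfiable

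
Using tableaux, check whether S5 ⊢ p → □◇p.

Tableau for the negation ¬(p → □◇p):
1. ¬(p → □◇p), w0
2. p, w0
3. ¬□◇p, w0
4. ¬◇p, w1
5. ¬p, w0
Accessibility: w0Rw0, w0Rw1, w1Rw0, w1Rw1
Branch closes: p and ¬p both at w0.
Every branch of the negation's tableau closes; the branch above is one of them.

Valid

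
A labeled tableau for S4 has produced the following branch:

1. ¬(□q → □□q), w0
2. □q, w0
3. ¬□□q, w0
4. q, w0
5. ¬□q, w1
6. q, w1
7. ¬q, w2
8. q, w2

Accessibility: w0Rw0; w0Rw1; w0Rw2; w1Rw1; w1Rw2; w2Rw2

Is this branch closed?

Both q and ¬q appear at w2.

Yes, closed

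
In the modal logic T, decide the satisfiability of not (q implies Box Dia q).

Satisfiable (open branch found)

1. not (q implies Box Dia q), 0
2. q, 0
3. not Box Dia q, 0
4. not Dia q, 1
5. not q, 1
Accessibility: 0R0, 0R1, 1R1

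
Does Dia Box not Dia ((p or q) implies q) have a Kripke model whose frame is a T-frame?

1. Dia Box not Dia ((p or q) implies q), u
2. Box not Dia ((p or q) implies q), v
3. not Dia ((p or q) implies q), v
4. not ((p or q) implies q), v
5. p or q, v
6. not q, v
7. p, v
Accessibility: uRu, uRv, vRv

Satisfiable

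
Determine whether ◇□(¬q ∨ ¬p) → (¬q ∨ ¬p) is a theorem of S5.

Yes, valid

Tableau for the negation ¬(◇□(¬q ∨ ¬p) → (¬q ∨ ¬p)):
1. ¬(◇□(¬q ∨ ¬p) → (¬q ∨ ¬p)), 0
2. ◇□(¬q ∨ ¬p), 0
3. ¬(¬q ∨ ¬p), 0
4. q, 0
5. p, 0
6. □(¬q ∨ ¬p), 1
7. ¬q ∨ ¬p, 0
8. ¬q ∨ ¬p, 1
9. ¬p, 0
Accessibility: 0R0, 0R1, 1R0, 1R1
Branch closes: p and ¬p both at 0.
All branches of the negation close; one closing branch shown above.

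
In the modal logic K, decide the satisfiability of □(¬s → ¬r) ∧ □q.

Yes, satisfiable

1. □(¬s → ¬r) ∧ □q, 0
2. □(¬s → ¬r), 0
3. □q, 0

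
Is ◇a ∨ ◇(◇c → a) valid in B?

Tableau for the negation ¬(◇a ∨ ◇(◇c → a)):
1. ¬(◇a ∨ ◇(◇c → a)), u
2. ¬◇a, u
3. ¬◇(◇c → a), u
4. ¬a, u
5. ¬(◇c → a), u
6. ◇c, u
7. c, v
8. ¬a, v
9. ¬(◇c → a), v
10. ◇c, v
11. c, w
Accessibility: uRu, uRv, vRu, vRv, vRw, wRv, wRw
The negation has an open branch (countermodel exists).

Invalid (countermodel exists)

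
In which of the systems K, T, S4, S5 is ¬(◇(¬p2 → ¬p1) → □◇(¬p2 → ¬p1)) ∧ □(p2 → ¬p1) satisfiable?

K, T, S4

S4-tableau for the formula:
1. ¬(◇(¬p2 → ¬p1) → □◇(¬p2 → ¬p1)) ∧ □(p2 → ¬p1), w0
2. ¬(◇(¬p2 → ¬p1) → □◇(¬p2 → ¬p1)), w0
3. □(p2 → ¬p1), w0
4. ◇(¬p2 → ¬p1), w0
5. ¬□◇(¬p2 → ¬p1), w0
6. p2 → ¬p1, w0
7. ¬p1, w0
8. ¬p2 → ¬p1, w1
9. p2 → ¬p1, w1
10. ¬p1, w1
11. ¬◇(¬p2 → ¬p1), w2
12. p2 → ¬p1, w2
13. ¬(¬p2 → ¬p1), w2
14. ¬p2, w2
15. p1, w2
Accessibility: w0Rw0, w0Rw1, w0Rw2, w1Rw1, w2Rw2
Complete open branch: satisfiable in S4, hence also in K, T (this S4-model is also a K-model and a T-model).
S5-tableau for the formula:
1. ¬(◇(¬p2 → ¬p1) → □◇(¬p2 → ¬p1)) ∧ □(p2 → ¬p1), w0
2. ¬(◇(¬p2 → ¬p1) → □◇(¬p2 → ¬p1)), w0
3. □(p2 → ¬p1), w0
4. ◇(¬p2 → ¬p1), w0
5. ¬□◇(¬p2 → ¬p1), w0
6. p2 → ¬p1, w0
7. ¬p2, w0
8. ¬p2 → ¬p1, w1
9. p2 → ¬p1, w1
10. ¬p1, w1
11. ¬◇(¬p2 → ¬p1), w2
12. p2 → ¬p1, w2
13. ¬(¬p2 → ¬p1), w0
14. p1, w0
15. ¬(¬p2 → ¬p1), w1
16. ¬p2, w1
17. p1, w1
Accessibility: w0Rw0, w0Rw1, w0Rw2, w1Rw0, w1Rw1, w1Rw2, w2Rw0, w2Rw1, w2Rw2
Branch closes: p1 and ¬p1 both at w1.
Every branch closes (one shown): unsatisfiable in S5.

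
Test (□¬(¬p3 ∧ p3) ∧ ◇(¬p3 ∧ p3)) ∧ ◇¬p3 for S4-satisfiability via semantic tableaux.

1. (□¬(¬p3 ∧ p3) ∧ ◇(¬p3 ∧ p3)) ∧ ◇¬p3, u
2. □¬(¬p3 ∧ p3) ∧ ◇(¬p3 ∧ p3), u
3. ◇¬p3, u
4. □¬(¬p3 ∧ p3), u
5. ◇(¬p3 ∧ p3), u
6. ¬(¬p3 ∧ p3), u
7. ¬p3, u
8. ¬p3, v
9. ¬(¬p3 ∧ p3), v
10. ¬p3 ∧ p3, w
11. ¬p3, w
12. p3, w
Accessibility: uRu, uRv, uRw, vRv, wRw
Branch closes: p3 and ¬p3 both at w.
All branches of the tableau close; one closing branch shown above.

No, unsatisfiable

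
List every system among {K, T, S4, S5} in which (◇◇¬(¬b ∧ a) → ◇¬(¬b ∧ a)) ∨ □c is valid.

S4-tableau for the negation ¬((◇◇¬(¬b ∧ a) → ◇¬(¬b ∧ a)) ∨ □c):
1. ¬((◇◇¬(¬b ∧ a) → ◇¬(¬b ∧ a)) ∨ □c), u
2. ¬(◇◇¬(¬b ∧ a) → ◇¬(¬b ∧ a)), u
3. ¬□c, u
4. ◇◇¬(¬b ∧ a), u
5. ¬◇¬(¬b ∧ a), u
6. ¬b ∧ a, u
7. ¬b, u
8. a, u
9. ¬c, v
10. ¬b ∧ a, v
11. ¬b, v
12. a, v
13. ◇¬(¬b ∧ a), w
14. ¬b ∧ a, w
15. ¬b, w
16. a, w
17. ¬(¬b ∧ a), x
18. ¬b ∧ a, x
19. ¬b, x
20. a, x
21. ¬a, x
Accessibility: uRu, uRv, uRw, uRx, vRv, wRw, wRx, xRx
Branch closes: a and ¬a both at x.
Every branch closes (one shown): valid in S4, hence also in S5 (every theorem of S4 is a theorem of S5).
T-tableau for the negation ¬((◇◇¬(¬b ∧ a) → ◇¬(¬b ∧ a)) ∨ □c):
1. ¬((◇◇¬(¬b ∧ a) → ◇¬(¬b ∧ a)) ∨ □c), u
2. ¬(◇◇¬(¬b ∧ a) → ◇¬(¬b ∧ a)), u
3. ¬□c, u
4. ◇◇¬(¬b ∧ a), u
5. ¬◇¬(¬b ∧ a), u
6. ¬b ∧ a, u
7. ¬b, u
8. a, u
9. ¬c, v
10. ¬b ∧ a, v
11. ¬b, v
12. a, v
13. ◇¬(¬b ∧ a), w
14. ¬b ∧ a, w
15. ¬b, w
16. a, w
17. ¬(¬b ∧ a), x
18. ¬a, x
Accessibility: uRu, uRv, uRw, vRv, wRw, wRx, xRx
Complete open branch: countermodel on a T-frame, so not valid in T, nor in K (the same frame is also a K-frame).

S4, S5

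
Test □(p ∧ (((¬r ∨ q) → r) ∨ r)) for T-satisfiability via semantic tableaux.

1. □(p ∧ (((¬r ∨ q) → r) ∨ r)), 0
2. p ∧ (((¬r ∨ q) → r) ∨ r), 0
3. p, 0
4. ((¬r ∨ q) → r) ∨ r, 0
5. r, 0
Accessibility: 0R0

Yes, satisfiable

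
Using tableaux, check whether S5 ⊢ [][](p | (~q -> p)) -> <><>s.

Invalid (countermodel exists)

Tableau for the negation ~([][](p | (~q -> p)) -> <><>s):
1. ~([][](p | (~q -> p)) -> <><>s), 0
2. [][](p | (~q -> p)), 0   [~->-rule on 1]
3. ~<><>s, 0   [~->-rule on 1]
4. [](p | (~q -> p)), 0   [[]-rule on 2 via 0R0]
5. ~<>s, 0   [~<>-rule on 3 via 0R0]
6. p | (~q -> p), 0   [[]-rule on 4 via 0R0]
7. ~s, 0   [~<>-rule on 5 via 0R0]
8. ~q -> p, 0   [|-rule on 6 (branches; this branch)]
9. p, 0   [->-rule on 8 (branches; this branch)]
Accessibility: 0R0
The negation has an open branch (countermodel exists).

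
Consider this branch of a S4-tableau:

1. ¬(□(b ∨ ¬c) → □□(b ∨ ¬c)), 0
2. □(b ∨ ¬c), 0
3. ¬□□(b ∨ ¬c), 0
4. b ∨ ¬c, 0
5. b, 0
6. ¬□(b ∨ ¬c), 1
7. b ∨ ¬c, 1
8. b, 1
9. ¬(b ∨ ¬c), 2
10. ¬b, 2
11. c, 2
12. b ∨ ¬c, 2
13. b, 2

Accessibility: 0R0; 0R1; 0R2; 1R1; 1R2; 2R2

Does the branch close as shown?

Both b and ¬b appear at 2.

Closed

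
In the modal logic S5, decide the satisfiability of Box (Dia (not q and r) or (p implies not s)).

1. Box (Dia (not q and r) or (p implies not s)), 0
2. Dia (not q and r) or (p implies not s), 0   [Box-rule on 1 via 0R0]
3. p implies not s, 0   [or-rule on 2 (branches; this branch)]
4. not s, 0   [implies-rule on 3 (branches; this branch)]
Accessibility: 0R0

Satisfiable (open branch found)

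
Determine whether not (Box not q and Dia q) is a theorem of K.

Tableau for the negation Box not q and Dia q:
1. Box not q and Dia q, u
2. Box not q, u
3. Dia q, u
4. q, v
5. not q, v
Accessibility: uRv
Branch closes: q and not q both at v.
Every branch of the negation's tableau closes; the branch above is one of them.

Valid in K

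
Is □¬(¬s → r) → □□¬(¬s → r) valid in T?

Invalid (countermodel exists)

Tableau for the negation ¬(□¬(¬s → r) → □□¬(¬s → r)):
1. ¬(□¬(¬s → r) → □□¬(¬s → r)), w0
2. □¬(¬s → r), w0
3. ¬□□¬(¬s → r), w0
4. ¬(¬s → r), w0
5. ¬s, w0
6. ¬r, w0
7. ¬□¬(¬s → r), w1
8. ¬(¬s → r), w1
9. ¬s, w1
10. ¬r, w1
11. ¬s → r, w2
12. r, w2
Accessibility: w0Rw0, w0Rw1, w1Rw1, w1Rw2, w2Rw2
The negation has an open branch (countermodel exists).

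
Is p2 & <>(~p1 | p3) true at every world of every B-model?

Tableau for the negation ~(p2 & <>(~p1 | p3)):
1. ~(p2 & <>(~p1 | p3)), u
2. ~<>(~p1 | p3), u
3. ~(~p1 | p3), u
4. p1, u
5. ~p3, u
Accessibility: uRu
The negation has an open branch (countermodel exists).

Invalid (countermodel exists)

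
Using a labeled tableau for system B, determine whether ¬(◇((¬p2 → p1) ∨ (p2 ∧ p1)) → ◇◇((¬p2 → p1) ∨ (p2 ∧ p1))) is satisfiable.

Unsatisfiable (every branch closes)

1. ¬(◇((¬p2 → p1) ∨ (p2 ∧ p1)) → ◇◇((¬p2 → p1) ∨ (p2 ∧ p1))), 0
2. ◇((¬p2 → p1) ∨ (p2 ∧ p1)), 0
3. ¬◇◇((¬p2 → p1) ∨ (p2 ∧ p1)), 0
4. ¬◇((¬p2 → p1) ∨ (p2 ∧ p1)), 0
5. ¬((¬p2 → p1) ∨ (p2 ∧ p1)), 0
6. ¬(¬p2 → p1), 0
7. ¬(p2 ∧ p1), 0
8. ¬p2, 0
9. ¬p1, 0
10. (¬p2 → p1) ∨ (p2 ∧ p1), 1
11. ¬◇((¬p2 → p1) ∨ (p2 ∧ p1)), 1
12. ¬((¬p2 → p1) ∨ (p2 ∧ p1)), 1
13. ¬(¬p2 → p1), 1
14. ¬(p2 ∧ p1), 1
15. ¬p2, 1
16. ¬p1, 1
17. ¬p2 → p1, 1
18. p1, 1
Accessibility: 0R0, 0R1, 1R0, 1R1
Branch closes: p1 and ¬p1 both at 1.
All branches of the tableau close; one closing branch shown above.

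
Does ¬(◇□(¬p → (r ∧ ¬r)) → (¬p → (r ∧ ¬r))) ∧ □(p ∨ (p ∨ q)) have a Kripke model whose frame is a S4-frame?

Satisfiable (open branch found)

1. ¬(◇□(¬p → (r ∧ ¬r)) → (¬p → (r ∧ ¬r))) ∧ □(p ∨ (p ∨ q)), u
2. ¬(◇□(¬p → (r ∧ ¬r)) → (¬p → (r ∧ ¬r))), u
3. □(p ∨ (p ∨ q)), u
4. ◇□(¬p → (r ∧ ¬r)), u
5. ¬(¬p → (r ∧ ¬r)), u
6. ¬p, u
7. ¬(r ∧ ¬r), u
8. p ∨ (p ∨ q), u
9. r, u
10. p ∨ q, u
11. q, u
12. □(¬p → (r ∧ ¬r)), v
13. p ∨ (p ∨ q), v
14. ¬p → (r ∧ ¬r), v
15. p ∨ q, v
16. p, v
17. q, v
Accessibility: uRu, uRv, vRv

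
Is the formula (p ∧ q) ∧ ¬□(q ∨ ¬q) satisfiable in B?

1. (p ∧ q) ∧ ¬□(q ∨ ¬q), 0
2. p ∧ q, 0
3. ¬□(q ∨ ¬q), 0
4. p, 0
5. q, 0
6. ¬(q ∨ ¬q), 1
7. ¬q, 1
8. q, 1
Accessibility: 0R0, 0R1, 1R0, 1R1
Branch closes: q and ¬q both at 1.
(One branch shown.) All branches close.

Unsatisfiable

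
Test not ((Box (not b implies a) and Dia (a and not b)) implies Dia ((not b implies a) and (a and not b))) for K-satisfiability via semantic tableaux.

Unsatisfiable

1. not ((Box (not b implies a) and Dia (a and not b)) implies Dia ((not b implies a) and (a and not b))), w0
2. Box (not b implies a) and Dia (a and not b), w0   [neg-implies-rule on 1]
3. not Dia ((not b implies a) and (a and not b)), w0   [neg-implies-rule on 1]
4. Box (not b implies a), w0   [and-rule on 2]
5. Dia (a and not b), w0   [and-rule on 2]
6. a and not b, w1   [Dia-rule on 5: fresh world w1, w0Rw1]
7. a, w1   [and-rule on 6]
8. not b, w1   [and-rule on 6]
9. not ((not b implies a) and (a and not b)), w1   [neg-Dia-rule on 3 via w0Rw1]
10. not b implies a, w1   [Box-rule on 4 via w0Rw1]
11. not (a and not b), w1   [neg-and-rule on 9 (branches; this branch)]
12. b, w1   [neg-and-rule on 11 (branches; this branch)]
Accessibility: w0Rw1
Branch closes: b and not b both at w1.
(One branch shown.) All branches close.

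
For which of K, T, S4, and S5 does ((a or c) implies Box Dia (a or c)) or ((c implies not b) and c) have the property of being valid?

S5

S4-tableau for the negation not (((a or c) implies Box Dia (a or c)) or ((c implies not b) and c)):
1. not (((a or c) implies Box Dia (a or c)) or ((c implies not b) and c)), u
2. not ((a or c) implies Box Dia (a or c)), u
3. not ((c implies not b) and c), u
4. a or c, u
5. not Box Dia (a or c), u
6. not c, u
7. a, u
8. not Dia (a or c), v
9. not (a or c), v
10. not a, v
11. not c, v
Accessibility: uRu, uRv, vRv
Complete open branch: countermodel on an S4-frame, so not valid in S4, nor in K, T (the same frame is also a K-frame and a T-frame).
S5-tableau for the negation not (((a or c) implies Box Dia (a or c)) or ((c implies not b) and c)):
1. not (((a or c) implies Box Dia (a or c)) or ((c implies not b) and c)), u
2. not ((a or c) implies Box Dia (a or c)), u
3. not ((c implies not b) and c), u
4. a or c, u
5. not Box Dia (a or c), u
6. not (c implies not b), u
7. c, u
8. b, u
9. not Dia (a or c), v
10. not (a or c), u
11. not a, u
12. not c, u
Accessibility: uRu, uRv, vRu, vRv
Branch closes: c and not c both at u.
Every branch closes (one shown): valid in S5.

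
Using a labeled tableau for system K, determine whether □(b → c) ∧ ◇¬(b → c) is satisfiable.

1. □(b → c) ∧ ◇¬(b → c), w0
2. □(b → c), w0
3. ◇¬(b → c), w0
4. ¬(b → c), w1
5. b, w1
6. ¬c, w1
7. b → c, w1
8. c, w1
Accessibility: w0Rw1
Branch closes: c and ¬c both at w1.
Every branch closes; the branch above is one of them.

Unsatisfiable (every branch closes)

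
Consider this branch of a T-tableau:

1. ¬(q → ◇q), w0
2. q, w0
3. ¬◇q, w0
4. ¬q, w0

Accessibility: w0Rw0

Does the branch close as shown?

Yes, closed

Both q and ¬q appear at w0.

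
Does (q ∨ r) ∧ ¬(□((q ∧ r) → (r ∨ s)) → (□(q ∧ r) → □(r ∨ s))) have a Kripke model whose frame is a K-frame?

Unsatisfiable

1. (q ∨ r) ∧ ¬(□((q ∧ r) → (r ∨ s)) → (□(q ∧ r) → □(r ∨ s))), 0
2. q ∨ r, 0
3. ¬(□((q ∧ r) → (r ∨ s)) → (□(q ∧ r) → □(r ∨ s))), 0
4. □((q ∧ r) → (r ∨ s)), 0
5. ¬(□(q ∧ r) → □(r ∨ s)), 0
6. □(q ∧ r), 0
7. ¬□(r ∨ s), 0
8. r, 0
9. ¬(r ∨ s), 1
10. ¬r, 1
11. ¬s, 1
12. (q ∧ r) → (r ∨ s), 1
13. q ∧ r, 1
14. q, 1
15. r, 1
Accessibility: 0R1
Branch closes: r and ¬r both at 1.
All branches of the tableau close; one closing branch shown above.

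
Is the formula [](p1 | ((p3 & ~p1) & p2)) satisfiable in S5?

Satisfiable

1. [](p1 | ((p3 & ~p1) & p2)), u
2. p1 | ((p3 & ~p1) & p2), u
3. (p3 & ~p1) & p2, u
4. p3 & ~p1, u
5. p2, u
6. p3, u
7. ~p1, u
Accessibility: uRu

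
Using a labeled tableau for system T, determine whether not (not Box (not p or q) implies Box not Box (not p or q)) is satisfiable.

1. not (not Box (not p or q) implies Box not Box (not p or q)), w0
2. not Box (not p or q), w0   [neg-implies-rule on 1]
3. not Box not Box (not p or q), w0   [neg-implies-rule on 1]
4. not (not p or q), w1   [neg-Box-rule on 2: fresh world w1, w0Rw1]
5. p, w1   [neg-or-rule on 4]
6. not q, w1   [neg-or-rule on 4]
7. Box (not p or q), w2   [neg-Box-rule on 3: fresh world w2, w0Rw2]
8. not p or q, w2   [Box-rule on 7 via w2Rw2]
9. q, w2   [or-rule on 8 (branches; this branch)]
Accessibility: w0Rw0, w0Rw1, w0Rw2, w1Rw1, w2Rw2

Yes, satisfiable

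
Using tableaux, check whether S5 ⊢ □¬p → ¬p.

Valid

Tableau for the negation ¬(□¬p → ¬p):
1. ¬(□¬p → ¬p), u
2. □¬p, u
3. p, u
4. ¬p, u
Accessibility: uRu
Branch closes: p and ¬p both at u.
Every branch of the negation's tableau closes; the branch above is one of them.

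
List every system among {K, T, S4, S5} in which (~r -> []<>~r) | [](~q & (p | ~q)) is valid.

S4-tableau for the negation ~((~r -> []<>~r) | [](~q & (p | ~q))):
1. ~((~r -> []<>~r) | [](~q & (p | ~q))), 0
2. ~(~r -> []<>~r), 0   [~|-rule on 1]
3. ~[](~q & (p | ~q)), 0   [~|-rule on 1]
4. ~r, 0   [~->-rule on 2]
5. ~[]<>~r, 0   [~->-rule on 2]
6. ~(~q & (p | ~q)), 1   [~[]-rule on 3: fresh world 1, 0R1]
7. ~(p | ~q), 1   [~&-rule on 6 (branches; this branch)]
8. ~p, 1   [~|-rule on 7]
9. q, 1   [~|-rule on 7]
10. ~<>~r, 2   [~[]-rule on 5: fresh world 2, 0R2]
11. r, 2   [~<>-rule on 10 via 2R2]
Accessibility: 0R0, 0R1, 0R2, 1R1, 2R2
Complete open branch: countermodel on an S4-frame, so not valid in S4, nor in K, T (the same frame is also a K-frame and a T-frame).
S5-tableau for the negation ~((~r -> []<>~r) | [](~q & (p | ~q))):
1. ~((~r -> []<>~r) | [](~q & (p | ~q))), 0
2. ~(~r -> []<>~r), 0   [~|-rule on 1]
3. ~[](~q & (p | ~q)), 0   [~|-rule on 1]
4. ~r, 0   [~->-rule on 2]
5. ~[]<>~r, 0   [~->-rule on 2]
6. ~(~q & (p | ~q)), 1   [~[]-rule on 3: fresh world 1, 0R1]
7. ~(p | ~q), 1   [~&-rule on 6 (branches; this branch)]
8. ~p, 1   [~|-rule on 7]
9. q, 1   [~|-rule on 7]
10. ~<>~r, 2   [~[]-rule on 5: fresh world 2, 0R2]
11. r, 0   [~<>-rule on 10 via 2R0]
Accessibility: 0R0, 0R1, 0R2, 1R0, 1R1, 1R2, 2R0, 2R1, 2R2
Branch closes: r and ~r both at 0.
Every branch closes (one shown): valid in S5.

S5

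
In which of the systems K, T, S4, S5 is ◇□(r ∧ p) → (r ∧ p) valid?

S5

S5-tableau for the negation ¬(◇□(r ∧ p) → (r ∧ p)):
1. ¬(◇□(r ∧ p) → (r ∧ p)), 0
2. ◇□(r ∧ p), 0
3. ¬(r ∧ p), 0
4. ¬p, 0
5. □(r ∧ p), 1
6. r ∧ p, 0
7. r, 0
8. p, 0
Accessibility: 0R0, 0R1, 1R0, 1R1
Branch closes: p and ¬p both at 0.
Every branch closes (one shown): valid in S5.
S4-tableau for the negation ¬(◇□(r ∧ p) → (r ∧ p)):
1. ¬(◇□(r ∧ p) → (r ∧ p)), 0
2. ◇□(r ∧ p), 0
3. ¬(r ∧ p), 0
4. ¬p, 0
5. □(r ∧ p), 1
6. r ∧ p, 1
7. r, 1
8. p, 1
Accessibility: 0R0, 0R1, 1R1
Complete open branch: countermodel on an S4-frame, so not valid in S4, nor in K, T (the same frame is also a K-frame and a T-frame).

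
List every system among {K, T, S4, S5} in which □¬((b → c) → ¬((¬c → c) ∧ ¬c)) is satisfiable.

T-tableau for the formula:
1. □¬((b → c) → ¬((¬c → c) ∧ ¬c)), u
2. ¬((b → c) → ¬((¬c → c) ∧ ¬c)), u
3. b → c, u
4. (¬c → c) ∧ ¬c, u
5. ¬c → c, u
6. ¬c, u
7. ¬b, u
8. c, u
Accessibility: uRu
Branch closes: c and ¬c both at u.
Every branch closes (one shown): unsatisfiable in T, hence also in S4, S5 (every S4/S5-frame is a T-frame).
K-tableau for the formula:
1. □¬((b → c) → ¬((¬c → c) ∧ ¬c)), u
Complete open branch: satisfiable in K.

K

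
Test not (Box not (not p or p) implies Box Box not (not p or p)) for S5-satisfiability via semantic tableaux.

Unsatisfiable

1. not (Box not (not p or p) implies Box Box not (not p or p)), u
2. Box not (not p or p), u   [neg-implies-rule on 1]
3. not Box Box not (not p or p), u   [neg-implies-rule on 1]
4. not (not p or p), u   [Box-rule on 2 via uRu]
5. p, u   [neg-or-rule on 4]
6. not p, u   [neg-or-rule on 4]
Accessibility: uRu
Branch closes: p and not p both at u.
All branches of the tableau close; one closing branch shown above.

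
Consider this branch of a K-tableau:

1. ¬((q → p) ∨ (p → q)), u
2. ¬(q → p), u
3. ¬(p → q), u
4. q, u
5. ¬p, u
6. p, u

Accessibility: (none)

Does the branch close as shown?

Closed

Both p and ¬p appear at u.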